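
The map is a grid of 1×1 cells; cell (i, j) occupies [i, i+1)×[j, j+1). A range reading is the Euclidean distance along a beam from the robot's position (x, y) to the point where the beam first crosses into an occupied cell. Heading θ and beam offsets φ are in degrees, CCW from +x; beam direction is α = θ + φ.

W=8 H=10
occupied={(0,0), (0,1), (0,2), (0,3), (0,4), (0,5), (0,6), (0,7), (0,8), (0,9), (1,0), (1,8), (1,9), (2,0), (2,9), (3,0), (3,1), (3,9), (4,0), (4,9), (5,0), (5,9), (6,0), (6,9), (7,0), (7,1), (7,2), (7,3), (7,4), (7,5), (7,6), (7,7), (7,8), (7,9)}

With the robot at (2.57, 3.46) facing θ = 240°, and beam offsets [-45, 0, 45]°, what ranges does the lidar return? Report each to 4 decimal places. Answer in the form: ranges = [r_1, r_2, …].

ranges = [1.6254, 2.8406, 1.6614]

beam 1: φ=-45°, α=195°
  direction (-0.9659, -0.2588); cell (2,3); t to first gridline: x 0.5901, y 1.7773 (then +1.0353 / +3.8637)
    (1,3) via x @ 0.5901
    (0,3) via x @ 1.6254  # hit
  → r_1 = 1.6254
beam 2: φ=0°, α=240°
  direction (-0.5000, -0.8660); cell (2,3); t to first gridline: x 1.1400, y 0.5312 (then +2.0000 / +1.1547)
    (2,2) via y @ 0.5312
    (1,2) via x @ 1.1400
    (1,1) via y @ 1.6859
    (1,0) via y @ 2.8406  # hit
  → r_2 = 2.8406
beam 3: φ=45°, α=285°
  direction (0.2588, -0.9659); cell (2,3); t to first gridline: x 1.6614, y 0.4762 (then +3.8637 / +1.0353)
    (2,2) via y @ 0.4762
    (2,1) via y @ 1.5115
    (3,1) via x @ 1.6614  # hit
  → r_3 = 1.6614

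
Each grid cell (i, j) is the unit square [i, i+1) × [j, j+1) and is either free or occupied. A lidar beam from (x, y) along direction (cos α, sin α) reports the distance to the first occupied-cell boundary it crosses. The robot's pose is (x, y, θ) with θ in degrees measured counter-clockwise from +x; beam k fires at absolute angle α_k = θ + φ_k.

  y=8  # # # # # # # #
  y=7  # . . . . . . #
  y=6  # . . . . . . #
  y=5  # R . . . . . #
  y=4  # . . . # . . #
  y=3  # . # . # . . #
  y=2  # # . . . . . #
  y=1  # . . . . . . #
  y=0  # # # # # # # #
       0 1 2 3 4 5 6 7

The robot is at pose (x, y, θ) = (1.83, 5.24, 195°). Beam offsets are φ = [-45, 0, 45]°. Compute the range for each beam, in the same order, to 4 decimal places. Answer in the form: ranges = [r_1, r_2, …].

ranges = [0.9584, 0.8593, 1.6600]

beam 1: φ=-45°, α=150°
  direction (-0.8660, 0.5000); cell (1,5); t to first gridline: x 0.9584, y 1.5200 (then +1.1547 / +2.0000)
    (0,5) via x @ 0.9584  # hit
  → r_1 = 0.9584
beam 2: φ=0°, α=195°
  direction (-0.9659, -0.2588); cell (1,5); t to first gridline: x 0.8593, y 0.9273 (then +1.0353 / +3.8637)
    (0,5) via x @ 0.8593  # hit
  → r_2 = 0.8593
beam 3: φ=45°, α=240°
  direction (-0.5000, -0.8660); cell (1,5); t to first gridline: x 1.6600, y 0.2771 (then +2.0000 / +1.1547)
    (1,4) via y @ 0.2771
    (1,3) via y @ 1.4318
    (0,3) via x @ 1.6600  # hit
  → r_3 = 1.6600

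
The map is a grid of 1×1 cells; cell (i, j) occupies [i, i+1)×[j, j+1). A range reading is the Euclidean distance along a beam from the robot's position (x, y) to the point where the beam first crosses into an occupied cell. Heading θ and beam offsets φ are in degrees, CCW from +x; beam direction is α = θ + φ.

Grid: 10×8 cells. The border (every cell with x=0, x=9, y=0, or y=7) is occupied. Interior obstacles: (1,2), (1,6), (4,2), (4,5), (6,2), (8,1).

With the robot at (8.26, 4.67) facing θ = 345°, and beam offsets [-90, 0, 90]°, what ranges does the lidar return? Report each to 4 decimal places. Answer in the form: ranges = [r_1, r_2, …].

ranges = [3.7995, 0.7661, 2.4122]

beam 1: φ=-90°, α=255°
  direction (-0.2588, -0.9659); cell (8,4); t to first gridline: x 1.0046, y 0.6936 (then +3.8637 / +1.0353)
    (8,3) via y @ 0.6936
    (7,3) via x @ 1.0046
    (7,2) via y @ 1.7289
    (7,1) via y @ 2.7642
    (7,0) via y @ 3.7995  # hit
  → r_1 = 3.7995
beam 2: φ=0°, α=345°
  direction (0.9659, -0.2588); cell (8,4); t to first gridline: x 0.7661, y 2.5887 (then +1.0353 / +3.8637)
    (9,4) via x @ 0.7661  # hit
  → r_2 = 0.7661
beam 3: φ=90°, α=75°
  direction (0.2588, 0.9659); cell (8,4); t to first gridline: x 2.8591, y 0.3416 (then +3.8637 / +1.0353)
    (8,5) via y @ 0.3416
    (8,6) via y @ 1.3769
    (8,7) via y @ 2.4122  # hit
  → r_3 = 2.4122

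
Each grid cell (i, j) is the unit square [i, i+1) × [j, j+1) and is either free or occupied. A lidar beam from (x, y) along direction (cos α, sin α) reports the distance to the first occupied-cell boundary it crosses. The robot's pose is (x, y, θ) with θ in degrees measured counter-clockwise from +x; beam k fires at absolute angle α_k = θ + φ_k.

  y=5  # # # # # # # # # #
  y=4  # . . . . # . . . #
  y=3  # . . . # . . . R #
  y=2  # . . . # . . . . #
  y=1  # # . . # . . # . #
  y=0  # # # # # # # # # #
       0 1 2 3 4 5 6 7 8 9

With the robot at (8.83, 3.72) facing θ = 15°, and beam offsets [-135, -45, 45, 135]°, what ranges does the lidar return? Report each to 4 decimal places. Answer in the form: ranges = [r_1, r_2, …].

beam 1: φ=-135°, α=240°
  dir = (cos 240°, sin 240°) = (-0.5000, -0.8660); from cell (8,3)
  next x-line at t=1.6600, next y-line at t=0.8314; Δt_x=2.0000, Δt_y=1.1547
    y: enter (8,2) at t=0.8314
    x: enter (7,2) at t=1.6600
    y: enter (7,1) at t=1.9861 ← occupied
  → r_1 = 1.9861
beam 2: φ=-45°, α=330°
  dir = (cos 330°, sin 330°) = (0.8660, -0.5000); from cell (8,3)
  next x-line at t=0.1963, next y-line at t=1.4400; Δt_x=1.1547, Δt_y=2.0000
    x: enter (9,3) at t=0.1963 ← occupied
  → r_2 = 0.1963
beam 3: φ=45°, α=60°
  dir = (cos 60°, sin 60°) = (0.5000, 0.8660); from cell (8,3)
  next x-line at t=0.3400, next y-line at t=0.3233; Δt_x=2.0000, Δt_y=1.1547
    y: enter (8,4) at t=0.3233
    x: enter (9,4) at t=0.3400 ← occupied
  → r_3 = 0.3400
beam 4: φ=135°, α=150°
  dir = (cos 150°, sin 150°) = (-0.8660, 0.5000); from cell (8,3)
  next x-line at t=0.9584, next y-line at t=0.5600; Δt_x=1.1547, Δt_y=2.0000
    y: enter (8,4) at t=0.5600
    x: enter (7,4) at t=0.9584
    x: enter (6,4) at t=2.1131
    y: enter (6,5) at t=2.5600 ← occupied
  → r_4 = 2.5600

ranges = [1.9861, 0.1963, 0.3400, 2.5600]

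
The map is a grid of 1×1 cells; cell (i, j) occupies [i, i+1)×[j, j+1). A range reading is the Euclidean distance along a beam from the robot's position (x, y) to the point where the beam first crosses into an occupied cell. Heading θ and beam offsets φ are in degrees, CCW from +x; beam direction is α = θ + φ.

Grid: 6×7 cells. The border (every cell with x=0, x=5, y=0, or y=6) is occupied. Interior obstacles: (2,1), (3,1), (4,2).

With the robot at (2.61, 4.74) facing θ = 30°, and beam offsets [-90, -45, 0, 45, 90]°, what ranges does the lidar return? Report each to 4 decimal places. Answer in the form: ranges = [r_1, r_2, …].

ranges = [2.7800, 2.4743, 2.5200, 1.3044, 1.4549]

beam 1: φ=-90°, α=300°
  direction (0.5000, -0.8660); cell (2,4); t to first gridline: x 0.7800, y 0.8545 (then +2.0000 / +1.1547)
    (3,4) via x @ 0.7800
    (3,3) via y @ 0.8545
    (3,2) via y @ 2.0092
    (4,2) via x @ 2.7800  # hit
  → r_1 = 2.7800
beam 2: φ=-45°, α=345°
  direction (0.9659, -0.2588); cell (2,4); t to first gridline: x 0.4038, y 2.8591 (then +1.0353 / +3.8637)
    (3,4) via x @ 0.4038
    (4,4) via x @ 1.4390
    (5,4) via x @ 2.4743  # hit
  → r_2 = 2.4743
beam 3: φ=0°, α=30°
  direction (0.8660, 0.5000); cell (2,4); t to first gridline: x 0.4503, y 0.5200 (then +1.1547 / +2.0000)
    (3,4) via x @ 0.4503
    (3,5) via y @ 0.5200
    (4,5) via x @ 1.6050
    (4,6) via y @ 2.5200  # hit
  → r_3 = 2.5200
beam 4: φ=45°, α=75°
  direction (0.2588, 0.9659); cell (2,4); t to first gridline: x 1.5068, y 0.2692 (then +3.8637 / +1.0353)
    (2,5) via y @ 0.2692
    (2,6) via y @ 1.3044  # hit
  → r_4 = 1.3044
beam 5: φ=90°, α=120°
  direction (-0.5000, 0.8660); cell (2,4); t to first gridline: x 1.2200, y 0.3002 (then +2.0000 / +1.1547)
    (2,5) via y @ 0.3002
    (1,5) via x @ 1.2200
    (1,6) via y @ 1.4549  # hit
  → r_5 = 1.4549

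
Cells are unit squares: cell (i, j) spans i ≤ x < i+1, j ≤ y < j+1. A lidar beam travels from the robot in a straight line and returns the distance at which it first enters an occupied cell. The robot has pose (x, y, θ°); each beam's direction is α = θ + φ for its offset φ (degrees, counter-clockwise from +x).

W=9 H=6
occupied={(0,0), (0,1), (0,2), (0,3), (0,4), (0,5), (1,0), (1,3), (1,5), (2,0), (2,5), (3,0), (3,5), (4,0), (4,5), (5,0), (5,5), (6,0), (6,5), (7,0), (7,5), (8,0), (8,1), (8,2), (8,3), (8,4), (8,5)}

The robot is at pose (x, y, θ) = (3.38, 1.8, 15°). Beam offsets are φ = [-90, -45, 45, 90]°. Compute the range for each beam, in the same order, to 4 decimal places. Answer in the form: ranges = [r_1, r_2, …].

beam 1: φ=-90°, α=285°
  d=(0.2588,-0.9659)  start (3,1)  tX=2.3955 tY=0.8282  stride 1/|dx|=3.8637 1/|dy|=1.0353
    cross y-line → (3,0), t=0.8282 (wall)
  → r_1 = 0.8282
beam 2: φ=-45°, α=330°
  d=(0.8660,-0.5000)  start (3,1)  tX=0.7159 tY=1.6000  stride 1/|dx|=1.1547 1/|dy|=2.0000
    cross x-line → (4,1), t=0.7159
    cross y-line → (4,0), t=1.6000 (wall)
  → r_2 = 1.6000
beam 3: φ=45°, α=60°
  d=(0.5000,0.8660)  start (3,1)  tX=1.2400 tY=0.2309  stride 1/|dx|=2.0000 1/|dy|=1.1547
    cross y-line → (3,2), t=0.2309
    cross x-line → (4,2), t=1.2400
    cross y-line → (4,3), t=1.3856
    cross y-line → (4,4), t=2.5403
    cross x-line → (5,4), t=3.2400
    cross y-line → (5,5), t=3.6950 (wall)
  → r_3 = 3.6950
beam 4: φ=90°, α=105°
  d=(-0.2588,0.9659)  start (3,1)  tX=1.4682 tY=0.2071  stride 1/|dx|=3.8637 1/|dy|=1.0353
    cross y-line → (3,2), t=0.2071
    cross y-line → (3,3), t=1.2423
    cross x-line → (2,3), t=1.4682
    cross y-line → (2,4), t=2.2776
    cross y-line → (2,5), t=3.3129 (wall)
  → r_4 = 3.3129

ranges = [0.8282, 1.6000, 3.6950, 3.3129]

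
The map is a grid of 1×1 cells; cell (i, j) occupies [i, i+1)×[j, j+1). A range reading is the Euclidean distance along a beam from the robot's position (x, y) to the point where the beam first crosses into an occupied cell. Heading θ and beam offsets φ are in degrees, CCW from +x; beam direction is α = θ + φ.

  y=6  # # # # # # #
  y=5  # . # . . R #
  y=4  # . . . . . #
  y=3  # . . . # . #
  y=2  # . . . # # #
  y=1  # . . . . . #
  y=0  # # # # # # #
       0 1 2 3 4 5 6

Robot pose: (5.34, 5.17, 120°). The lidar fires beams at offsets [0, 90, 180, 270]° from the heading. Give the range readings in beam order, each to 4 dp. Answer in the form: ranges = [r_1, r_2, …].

ranges = [0.9584, 5.0114, 1.3200, 0.7621]

beam 1: φ=0°, α=120°
  direction (-0.5000, 0.8660); cell (5,5); t to first gridline: x 0.6800, y 0.9584 (then +2.0000 / +1.1547)
    (4,5) via x @ 0.6800
    (4,6) via y @ 0.9584  # hit
  → r_1 = 0.9584
beam 2: φ=90°, α=210°
  direction (-0.8660, -0.5000); cell (5,5); t to first gridline: x 0.3926, y 0.3400 (then +1.1547 / +2.0000)
    (5,4) via y @ 0.3400
    (4,4) via x @ 0.3926
    (3,4) via x @ 1.5473
    (3,3) via y @ 2.3400
    (2,3) via x @ 2.7020
    (1,3) via x @ 3.8567
    (1,2) via y @ 4.3400
    (0,2) via x @ 5.0114  # hit
  → r_2 = 5.0114
beam 3: φ=180°, α=300°
  direction (0.5000, -0.8660); cell (5,5); t to first gridline: x 1.3200, y 0.1963 (then +2.0000 / +1.1547)
    (5,4) via y @ 0.1963
    (6,4) via x @ 1.3200  # hit
  → r_3 = 1.3200
beam 4: φ=270°, α=30°
  direction (0.8660, 0.5000); cell (5,5); t to first gridline: x 0.7621, y 1.6600 (then +1.1547 / +2.0000)
    (6,5) via x @ 0.7621  # hit
  → r_4 = 0.7621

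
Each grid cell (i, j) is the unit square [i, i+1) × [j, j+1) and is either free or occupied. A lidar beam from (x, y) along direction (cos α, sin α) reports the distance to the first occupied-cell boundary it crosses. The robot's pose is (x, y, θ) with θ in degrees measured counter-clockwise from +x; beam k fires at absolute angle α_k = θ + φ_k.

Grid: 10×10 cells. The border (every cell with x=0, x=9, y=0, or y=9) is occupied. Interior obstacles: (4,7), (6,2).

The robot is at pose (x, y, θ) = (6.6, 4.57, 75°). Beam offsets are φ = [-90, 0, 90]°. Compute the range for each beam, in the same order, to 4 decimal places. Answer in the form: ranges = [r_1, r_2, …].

beam 1: φ=-90°, α=345°
  d=(0.9659,-0.2588)  start (6,4)  tX=0.4141 tY=2.2023  stride 1/|dx|=1.0353 1/|dy|=3.8637
    cross x-line → (7,4), t=0.4141
    cross x-line → (8,4), t=1.4494
    cross y-line → (8,3), t=2.2023
    cross x-line → (9,3), t=2.4847 (wall)
  → r_1 = 2.4847
beam 2: φ=0°, α=75°
  d=(0.2588,0.9659)  start (6,4)  tX=1.5455 tY=0.4452  stride 1/|dx|=3.8637 1/|dy|=1.0353
    cross y-line → (6,5), t=0.4452
    cross y-line → (6,6), t=1.4804
    cross x-line → (7,6), t=1.5455
    cross y-line → (7,7), t=2.5157
    cross y-line → (7,8), t=3.5510
    cross y-line → (7,9), t=4.5863 (wall)
  → r_2 = 4.5863
beam 3: φ=90°, α=165°
  d=(-0.9659,0.2588)  start (6,4)  tX=0.6212 tY=1.6614  stride 1/|dx|=1.0353 1/|dy|=3.8637
    cross x-line → (5,4), t=0.6212
    cross x-line → (4,4), t=1.6564
    cross y-line → (4,5), t=1.6614
    cross x-line → (3,5), t=2.6917
    cross x-line → (2,5), t=3.7270
    cross x-line → (1,5), t=4.7623
    cross y-line → (1,6), t=5.5251
    cross x-line → (0,6), t=5.7975 (wall)
  → r_3 = 5.7975

ranges = [2.4847, 4.5863, 5.7975]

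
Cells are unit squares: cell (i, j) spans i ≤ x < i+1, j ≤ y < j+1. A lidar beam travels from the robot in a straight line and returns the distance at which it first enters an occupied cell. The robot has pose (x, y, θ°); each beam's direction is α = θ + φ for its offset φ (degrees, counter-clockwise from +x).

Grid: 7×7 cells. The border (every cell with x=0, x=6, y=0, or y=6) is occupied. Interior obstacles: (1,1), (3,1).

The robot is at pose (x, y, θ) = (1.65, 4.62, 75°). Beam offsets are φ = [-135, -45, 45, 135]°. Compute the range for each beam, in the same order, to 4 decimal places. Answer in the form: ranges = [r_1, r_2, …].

beam 1: φ=-135°, α=300°
  d=(0.5000,-0.8660)  start (1,4)  tX=0.7000 tY=0.7159  stride 1/|dx|=2.0000 1/|dy|=1.1547
    cross x-line → (2,4), t=0.7000
    cross y-line → (2,3), t=0.7159
    cross y-line → (2,2), t=1.8706
    cross x-line → (3,2), t=2.7000
    cross y-line → (3,1), t=3.0253 (wall)
  → r_1 = 3.0253
beam 2: φ=-45°, α=30°
  d=(0.8660,0.5000)  start (1,4)  tX=0.4041 tY=0.7600  stride 1/|dx|=1.1547 1/|dy|=2.0000
    cross x-line → (2,4), t=0.4041
    cross y-line → (2,5), t=0.7600
    cross x-line → (3,5), t=1.5588
    cross x-line → (4,5), t=2.7135
    cross y-line → (4,6), t=2.7600 (wall)
  → r_2 = 2.7600
beam 3: φ=45°, α=120°
  d=(-0.5000,0.8660)  start (1,4)  tX=1.3000 tY=0.4388  stride 1/|dx|=2.0000 1/|dy|=1.1547
    cross y-line → (1,5), t=0.4388
    cross x-line → (0,5), t=1.3000 (wall)
  → r_3 = 1.3000
beam 4: φ=135°, α=210°
  d=(-0.8660,-0.5000)  start (1,4)  tX=0.7506 tY=1.2400  stride 1/|dx|=1.1547 1/|dy|=2.0000
    cross x-line → (0,4), t=0.7506 (wall)
  → r_4 = 0.7506

ranges = [3.0253, 2.7600, 1.3000, 0.7506]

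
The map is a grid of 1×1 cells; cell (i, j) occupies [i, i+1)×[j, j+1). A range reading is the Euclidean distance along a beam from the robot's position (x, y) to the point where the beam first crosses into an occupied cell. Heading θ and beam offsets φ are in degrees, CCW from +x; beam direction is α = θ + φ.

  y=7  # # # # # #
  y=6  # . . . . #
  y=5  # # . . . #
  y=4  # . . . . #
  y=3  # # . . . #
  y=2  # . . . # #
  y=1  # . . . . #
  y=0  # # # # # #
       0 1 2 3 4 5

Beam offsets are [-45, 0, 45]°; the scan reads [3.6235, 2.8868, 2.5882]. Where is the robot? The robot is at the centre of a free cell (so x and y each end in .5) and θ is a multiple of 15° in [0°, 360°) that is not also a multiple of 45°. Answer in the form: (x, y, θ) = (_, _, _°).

Enumerate (i+0.5, j+0.5, θ) over the 21 free cells and 16 admissible headings. For each, cast all 3 beams and compare to the given ranges.
  (4.5, 5.5, 285°): beam 1 = 5.1962 ≠ 3.6235 ✗
  (1.5, 4.5, 210°): beam 1 = 0.5176 ≠ 3.6235 ✗
  (1.5, 6.5, 300°): beam 1 = 0.5176 ≠ 3.6235 ✗
  …
  (2.5, 4.5, 330°): r_1=3.6235, r_2=2.8868, r_3=2.5882 — all match ✓
Only this pose fits every beam.

(x, y, θ) = (2.5, 4.5, 330°)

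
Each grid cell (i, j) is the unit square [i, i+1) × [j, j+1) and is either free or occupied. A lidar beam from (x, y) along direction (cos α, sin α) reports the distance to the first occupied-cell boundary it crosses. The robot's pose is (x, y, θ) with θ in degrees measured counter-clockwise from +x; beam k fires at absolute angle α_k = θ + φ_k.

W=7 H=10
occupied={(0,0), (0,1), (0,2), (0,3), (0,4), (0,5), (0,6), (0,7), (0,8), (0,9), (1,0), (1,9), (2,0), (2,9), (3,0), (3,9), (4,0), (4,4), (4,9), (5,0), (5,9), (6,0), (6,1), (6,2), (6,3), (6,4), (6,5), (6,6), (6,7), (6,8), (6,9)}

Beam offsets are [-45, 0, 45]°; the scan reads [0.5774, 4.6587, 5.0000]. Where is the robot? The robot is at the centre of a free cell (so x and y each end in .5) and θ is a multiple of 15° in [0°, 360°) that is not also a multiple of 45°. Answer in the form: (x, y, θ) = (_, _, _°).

(x, y, θ) = (3.5, 4.5, 75°)

Candidates: 39 free-cell centres × 16 headings = 624 poses. Raycast each; keep the one whose scan matches to 4 dp.
  (4.5, 3.5, 195°): beam 1 = 4.0415 ≠ 0.5774 ✗
  (1.5, 8.5, 30°): beam 1 = 4.6587 ≠ 0.5774 ✗
  (3.5, 8.5, 210°): beam 1 = 1.9319 ≠ 0.5774 ✗
  (1.5, 2.5, 240°): beam 1 = 0.5176 ≠ 0.5774 ✗
  …
  (3.5, 4.5, 75°): r_1=0.5774, r_2=4.6587, r_3=5.0000 — all match ✓
Only this pose fits every beam.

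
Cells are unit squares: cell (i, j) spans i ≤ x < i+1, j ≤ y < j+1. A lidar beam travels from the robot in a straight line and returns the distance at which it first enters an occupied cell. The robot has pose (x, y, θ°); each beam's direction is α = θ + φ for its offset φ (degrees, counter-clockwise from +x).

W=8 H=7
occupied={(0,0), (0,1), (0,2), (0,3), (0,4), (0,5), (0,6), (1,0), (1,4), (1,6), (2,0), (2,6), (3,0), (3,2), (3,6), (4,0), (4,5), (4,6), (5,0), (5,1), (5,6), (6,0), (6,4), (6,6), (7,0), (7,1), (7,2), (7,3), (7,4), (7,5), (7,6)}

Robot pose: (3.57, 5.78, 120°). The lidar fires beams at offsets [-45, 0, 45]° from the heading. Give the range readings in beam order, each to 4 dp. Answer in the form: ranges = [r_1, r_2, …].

beam 1: φ=-45°, α=75°
  cosα=0.2588 sinα=0.9659 | (3,5) | tMaxX 1.6614 tMaxY 0.2278 | tΔX 3.8637 tΔY 1.0353
    t=0.2278 [y] (3,6) — stop
  → r_1 = 0.2278
beam 2: φ=0°, α=120°
  cosα=-0.5000 sinα=0.8660 | (3,5) | tMaxX 1.1400 tMaxY 0.2540 | tΔX 2.0000 tΔY 1.1547
    t=0.2540 [y] (3,6) — stop
  → r_2 = 0.2540
beam 3: φ=45°, α=165°
  cosα=-0.9659 sinα=0.2588 | (3,5) | tMaxX 0.5901 tMaxY 0.8500 | tΔX 1.0353 tΔY 3.8637
    t=0.5901 [x] (2,5)
    t=0.8500 [y] (2,6) — stop
  → r_3 = 0.8500

ranges = [0.2278, 0.2540, 0.8500]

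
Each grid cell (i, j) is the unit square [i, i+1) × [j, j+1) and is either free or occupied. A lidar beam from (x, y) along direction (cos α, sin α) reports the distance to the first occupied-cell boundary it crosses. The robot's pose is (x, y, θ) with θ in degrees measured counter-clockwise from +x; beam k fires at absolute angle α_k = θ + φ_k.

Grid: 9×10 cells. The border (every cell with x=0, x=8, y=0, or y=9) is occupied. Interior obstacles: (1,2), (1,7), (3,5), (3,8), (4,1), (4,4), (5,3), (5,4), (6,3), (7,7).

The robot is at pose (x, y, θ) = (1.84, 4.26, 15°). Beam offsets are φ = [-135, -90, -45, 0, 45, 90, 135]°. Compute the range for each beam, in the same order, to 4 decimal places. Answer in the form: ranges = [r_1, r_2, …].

ranges = [1.4549, 3.3750, 6.5200, 2.2362, 4.3186, 2.8367, 0.9699]

beam 1: φ=-135°, α=240°
  d=(-0.5000,-0.8660)  start (1,4)  tX=1.6800 tY=0.3002  stride 1/|dx|=2.0000 1/|dy|=1.1547
    cross y-line → (1,3), t=0.3002
    cross y-line → (1,2), t=1.4549 (wall)
  → r_1 = 1.4549
beam 2: φ=-90°, α=285°
  d=(0.2588,-0.9659)  start (1,4)  tX=0.6182 tY=0.2692  stride 1/|dx|=3.8637 1/|dy|=1.0353
    cross y-line → (1,3), t=0.2692
    cross x-line → (2,3), t=0.6182
    cross y-line → (2,2), t=1.3044
    cross y-line → (2,1), t=2.3397
    cross y-line → (2,0), t=3.3750 (wall)
  → r_2 = 3.3750
beam 3: φ=-45°, α=330°
  d=(0.8660,-0.5000)  start (1,4)  tX=0.1848 tY=0.5200  stride 1/|dx|=1.1547 1/|dy|=2.0000
    cross x-line → (2,4), t=0.1848
    cross y-line → (2,3), t=0.5200
    cross x-line → (3,3), t=1.3395
    cross x-line → (4,3), t=2.4942
    cross y-line → (4,2), t=2.5200
    cross x-line → (5,2), t=3.6489
    cross y-line → (5,1), t=4.5200
    cross x-line → (6,1), t=4.8036
    cross x-line → (7,1), t=5.9583
    cross y-line → (7,0), t=6.5200 (wall)
  → r_3 = 6.5200
beam 4: φ=0°, α=15°
  d=(0.9659,0.2588)  start (1,4)  tX=0.1656 tY=2.8591  stride 1/|dx|=1.0353 1/|dy|=3.8637
    cross x-line → (2,4), t=0.1656
    cross x-line → (3,4), t=1.2009
    cross x-line → (4,4), t=2.2362 (wall)
  → r_4 = 2.2362
beam 5: φ=45°, α=60°
  d=(0.5000,0.8660)  start (1,4)  tX=0.3200 tY=0.8545  stride 1/|dx|=2.0000 1/|dy|=1.1547
    cross x-line → (2,4), t=0.3200
    cross y-line → (2,5), t=0.8545
    cross y-line → (2,6), t=2.0092
    cross x-line → (3,6), t=2.3200
    cross y-line → (3,7), t=3.1639
    cross y-line → (3,8), t=4.3186 (wall)
  → r_5 = 4.3186
beam 6: φ=90°, α=105°
  d=(-0.2588,0.9659)  start (1,4)  tX=3.2455 tY=0.7661  stride 1/|dx|=3.8637 1/|dy|=1.0353
    cross y-line → (1,5), t=0.7661
    cross y-line → (1,6), t=1.8014
    cross y-line → (1,7), t=2.8367 (wall)
  → r_6 = 2.8367
beam 7: φ=135°, α=150°
  d=(-0.8660,0.5000)  start (1,4)  tX=0.9699 tY=1.4800  stride 1/|dx|=1.1547 1/|dy|=2.0000
    cross x-line → (0,4), t=0.9699 (wall)
  → r_7 = 0.9699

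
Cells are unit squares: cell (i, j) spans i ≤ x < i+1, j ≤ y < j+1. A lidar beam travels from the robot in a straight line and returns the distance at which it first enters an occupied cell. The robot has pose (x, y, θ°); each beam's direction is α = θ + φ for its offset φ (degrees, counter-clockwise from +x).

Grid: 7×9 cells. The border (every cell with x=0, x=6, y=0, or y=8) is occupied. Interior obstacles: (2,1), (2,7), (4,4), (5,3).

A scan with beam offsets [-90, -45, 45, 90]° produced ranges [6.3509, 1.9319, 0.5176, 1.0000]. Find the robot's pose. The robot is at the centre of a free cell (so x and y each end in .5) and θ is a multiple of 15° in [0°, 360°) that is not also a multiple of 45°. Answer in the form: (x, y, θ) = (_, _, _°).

Candidates: 31 free-cell centres × 16 headings = 496 poses. Raycast each; keep the one whose scan matches to 4 dp.
  (5.5, 6.5, 285°): beam 1 = 4.6587 ≠ 6.3509 ✗
  (1.5, 1.5, 300°): beam 1 = 0.5774 ≠ 6.3509 ✗
  (2.5, 3.5, 195°): beam 1 = 4.6587 ≠ 6.3509 ✗
  (5.5, 1.5, 120°): beam 1 = 0.5774 ≠ 6.3509 ✗
  …
  (1.5, 2.5, 150°): r_1=6.3509, r_2=1.9319, r_3=0.5176, r_4=1.0000 — all match ✓
No second candidate reproduces the full scan.

(x, y, θ) = (1.5, 2.5, 150°)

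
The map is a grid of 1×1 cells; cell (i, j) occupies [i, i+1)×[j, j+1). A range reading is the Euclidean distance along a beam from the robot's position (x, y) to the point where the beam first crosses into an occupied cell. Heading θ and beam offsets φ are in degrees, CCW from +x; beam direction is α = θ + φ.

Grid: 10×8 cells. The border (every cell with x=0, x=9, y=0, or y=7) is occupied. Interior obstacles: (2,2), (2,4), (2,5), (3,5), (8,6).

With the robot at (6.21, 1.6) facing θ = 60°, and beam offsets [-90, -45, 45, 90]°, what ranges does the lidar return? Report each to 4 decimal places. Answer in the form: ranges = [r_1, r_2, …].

beam 1: φ=-90°, α=330°
  direction (0.8660, -0.5000); cell (6,1); t to first gridline: x 0.9122, y 1.2000 (then +1.1547 / +2.0000)
    (7,1) via x @ 0.9122
    (7,0) via y @ 1.2000  # hit
  → r_1 = 1.2000
beam 2: φ=-45°, α=15°
  direction (0.9659, 0.2588); cell (6,1); t to first gridline: x 0.8179, y 1.5455 (then +1.0353 / +3.8637)
    (7,1) via x @ 0.8179
    (7,2) via y @ 1.5455
    (8,2) via x @ 1.8531
    (9,2) via x @ 2.8884  # hit
  → r_2 = 2.8884
beam 3: φ=45°, α=105°
  direction (-0.2588, 0.9659); cell (6,1); t to first gridline: x 0.8114, y 0.4141 (then +3.8637 / +1.0353)
    (6,2) via y @ 0.4141
    (5,2) via x @ 0.8114
    (5,3) via y @ 1.4494
    (5,4) via y @ 2.4847
    (5,5) via y @ 3.5199
    (5,6) via y @ 4.5552
    (4,6) via x @ 4.6751
    (4,7) via y @ 5.5905  # hit
  → r_3 = 5.5905
beam 4: φ=90°, α=150°
  direction (-0.8660, 0.5000); cell (6,1); t to first gridline: x 0.2425, y 0.8000 (then +1.1547 / +2.0000)
    (5,1) via x @ 0.2425
    (5,2) via y @ 0.8000
    (4,2) via x @ 1.3972
    (3,2) via x @ 2.5519
    (3,3) via y @ 2.8000
    (2,3) via x @ 3.7066
    (2,4) via y @ 4.8000  # hit
  → r_4 = 4.8000

ranges = [1.2000, 2.8884, 5.5905, 4.8000]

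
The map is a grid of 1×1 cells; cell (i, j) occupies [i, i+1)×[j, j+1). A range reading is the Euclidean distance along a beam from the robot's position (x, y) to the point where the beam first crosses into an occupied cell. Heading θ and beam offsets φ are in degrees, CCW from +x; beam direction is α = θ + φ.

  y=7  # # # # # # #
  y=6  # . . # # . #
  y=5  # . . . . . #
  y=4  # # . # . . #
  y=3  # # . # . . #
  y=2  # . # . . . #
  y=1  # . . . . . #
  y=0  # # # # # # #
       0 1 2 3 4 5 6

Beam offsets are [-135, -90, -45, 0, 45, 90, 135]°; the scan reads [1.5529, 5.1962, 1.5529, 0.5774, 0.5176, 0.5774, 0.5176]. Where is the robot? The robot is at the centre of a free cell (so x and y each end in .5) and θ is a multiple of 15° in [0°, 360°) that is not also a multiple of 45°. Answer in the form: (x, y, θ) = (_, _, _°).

(x, y, θ) = (1.5, 6.5, 60°)

Candidates: 23 free-cell centres × 16 headings = 368 poses. Raycast each; keep the one whose scan matches to 4 dp.
  (4.5, 1.5, 30°): beam 1 = 0.5176 ≠ 1.5529 ✗
  (3.5, 2.5, 285°): beam 1 = 0.5774 ≠ 1.5529 ✗
  (2.5, 6.5, 210°): beam 1 = 0.5176 ≠ 1.5529 ✗
  (2.5, 3.5, 15°): beam 1 = 0.5774 ≠ 1.5529 ✗
  (4.5, 1.5, 120°): beam 2 = 1.7321 ≠ 5.1962 ✗
  …
  (1.5, 6.5, 60°): r_1=1.5529, r_2=5.1962, r_3=1.5529, r_4=0.5774, r_5=0.5176, r_6=0.5774, r_7=0.5176 — all match ✓
Only this pose fits every beam.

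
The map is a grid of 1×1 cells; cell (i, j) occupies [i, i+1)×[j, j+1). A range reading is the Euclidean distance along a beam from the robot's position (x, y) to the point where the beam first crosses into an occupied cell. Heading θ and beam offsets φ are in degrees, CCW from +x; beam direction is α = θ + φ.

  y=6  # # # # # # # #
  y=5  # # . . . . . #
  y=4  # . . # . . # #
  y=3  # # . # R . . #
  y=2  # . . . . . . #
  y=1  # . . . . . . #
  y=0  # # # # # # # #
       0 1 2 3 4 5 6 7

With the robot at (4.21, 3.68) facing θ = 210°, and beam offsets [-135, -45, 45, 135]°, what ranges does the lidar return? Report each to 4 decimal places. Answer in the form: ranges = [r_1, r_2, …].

beam 1: φ=-135°, α=75°
  dir = (cos 75°, sin 75°) = (0.2588, 0.9659); from cell (4,3)
  next x-line at t=3.0523, next y-line at t=0.3313; Δt_x=3.8637, Δt_y=1.0353
    y: enter (4,4) at t=0.3313
    y: enter (4,5) at t=1.3666
    y: enter (4,6) at t=2.4018 ← occupied
  → r_1 = 2.4018
beam 2: φ=-45°, α=165°
  dir = (cos 165°, sin 165°) = (-0.9659, 0.2588); from cell (4,3)
  next x-line at t=0.2174, next y-line at t=1.2364; Δt_x=1.0353, Δt_y=3.8637
    x: enter (3,3) at t=0.2174 ← occupied
  → r_2 = 0.2174
beam 3: φ=45°, α=255°
  dir = (cos 255°, sin 255°) = (-0.2588, -0.9659); from cell (4,3)
  next x-line at t=0.8114, next y-line at t=0.7040; Δt_x=3.8637, Δt_y=1.0353
    y: enter (4,2) at t=0.7040
    x: enter (3,2) at t=0.8114
    y: enter (3,1) at t=1.7393
    y: enter (3,0) at t=2.7745 ← occupied
  → r_3 = 2.7745
beam 4: φ=135°, α=345°
  dir = (cos 345°, sin 345°) = (0.9659, -0.2588); from cell (4,3)
  next x-line at t=0.8179, next y-line at t=2.6273; Δt_x=1.0353, Δt_y=3.8637
    x: enter (5,3) at t=0.8179
    x: enter (6,3) at t=1.8531
    y: enter (6,2) at t=2.6273
    x: enter (7,2) at t=2.8884 ← occupied
  → r_4 = 2.8884

ranges = [2.4018, 0.2174, 2.7745, 2.8884]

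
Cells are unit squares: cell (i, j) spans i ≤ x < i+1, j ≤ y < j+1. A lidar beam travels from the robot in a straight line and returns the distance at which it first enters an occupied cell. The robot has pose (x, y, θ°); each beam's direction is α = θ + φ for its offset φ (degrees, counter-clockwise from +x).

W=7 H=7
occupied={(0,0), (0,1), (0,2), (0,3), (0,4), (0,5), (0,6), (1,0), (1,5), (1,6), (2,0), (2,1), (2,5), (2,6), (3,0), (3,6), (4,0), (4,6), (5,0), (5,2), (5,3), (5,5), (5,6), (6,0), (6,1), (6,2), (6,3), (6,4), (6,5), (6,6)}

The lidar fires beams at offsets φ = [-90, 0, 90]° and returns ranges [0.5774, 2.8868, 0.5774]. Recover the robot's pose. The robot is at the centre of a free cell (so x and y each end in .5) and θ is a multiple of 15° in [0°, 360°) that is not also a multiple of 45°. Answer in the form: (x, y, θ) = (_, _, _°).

Enumerate (i+0.5, j+0.5, θ) over the 19 free cells and 16 admissible headings. For each, cast all 3 beams and compare to the given ranges.
  (3.5, 5.5, 240°): beam 2 = 5.0000 ≠ 2.8868 ✗
  (3.5, 5.5, 345°): beam 1 = 3.6235 ≠ 0.5774 ✗
  (1.5, 4.5, 330°): beam 1 = 1.0000 ≠ 0.5774 ✗
  …
  (5.5, 4.5, 150°): r_1=0.5774, r_2=2.8868, r_3=0.5774 — all match ✓
Only this pose fits every beam.

(x, y, θ) = (5.5, 4.5, 150°)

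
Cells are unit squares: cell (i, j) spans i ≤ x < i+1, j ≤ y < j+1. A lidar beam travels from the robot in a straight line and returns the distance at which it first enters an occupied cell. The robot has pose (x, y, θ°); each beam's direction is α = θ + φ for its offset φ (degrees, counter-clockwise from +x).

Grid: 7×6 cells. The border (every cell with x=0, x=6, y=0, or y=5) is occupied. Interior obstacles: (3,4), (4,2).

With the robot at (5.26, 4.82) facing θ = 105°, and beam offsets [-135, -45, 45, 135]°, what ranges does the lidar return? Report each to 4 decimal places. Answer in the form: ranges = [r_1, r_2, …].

beam 1: φ=-135°, α=330°
  dir = (cos 330°, sin 330°) = (0.8660, -0.5000); from cell (5,4)
  next x-line at t=0.8545, next y-line at t=1.6400; Δt_x=1.1547, Δt_y=2.0000
    x: enter (6,4) at t=0.8545 ← occupied
  → r_1 = 0.8545
beam 2: φ=-45°, α=60°
  dir = (cos 60°, sin 60°) = (0.5000, 0.8660); from cell (5,4)
  next x-line at t=1.4800, next y-line at t=0.2078; Δt_x=2.0000, Δt_y=1.1547
    y: enter (5,5) at t=0.2078 ← occupied
  → r_2 = 0.2078
beam 3: φ=45°, α=150°
  dir = (cos 150°, sin 150°) = (-0.8660, 0.5000); from cell (5,4)
  next x-line at t=0.3002, next y-line at t=0.3600; Δt_x=1.1547, Δt_y=2.0000
    x: enter (4,4) at t=0.3002
    y: enter (4,5) at t=0.3600 ← occupied
  → r_3 = 0.3600
beam 4: φ=135°, α=240°
  dir = (cos 240°, sin 240°) = (-0.5000, -0.8660); from cell (5,4)
  next x-line at t=0.5200, next y-line at t=0.9469; Δt_x=2.0000, Δt_y=1.1547
    x: enter (4,4) at t=0.5200
    y: enter (4,3) at t=0.9469
    y: enter (4,2) at t=2.1016 ← occupied
  → r_4 = 2.1016

ranges = [0.8545, 0.2078, 0.3600, 2.1016]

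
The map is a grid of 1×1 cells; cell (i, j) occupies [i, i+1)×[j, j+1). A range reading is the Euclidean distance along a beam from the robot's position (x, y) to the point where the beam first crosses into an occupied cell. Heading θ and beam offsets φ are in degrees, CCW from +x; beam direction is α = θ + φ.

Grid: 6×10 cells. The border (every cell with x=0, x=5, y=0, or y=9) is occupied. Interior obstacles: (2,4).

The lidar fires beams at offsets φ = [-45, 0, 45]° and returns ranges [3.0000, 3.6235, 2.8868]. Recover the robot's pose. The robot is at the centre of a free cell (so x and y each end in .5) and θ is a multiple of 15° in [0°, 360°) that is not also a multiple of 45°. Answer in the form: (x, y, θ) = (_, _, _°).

Candidates: 31 free-cell centres × 16 headings = 496 poses. Raycast each; keep the one whose scan matches to 4 dp.
  (1.5, 2.5, 285°): beam 1 = 1.0000 ≠ 3.0000 ✗
  (2.5, 6.5, 210°): beam 1 = 1.5529 ≠ 3.0000 ✗
  (3.5, 8.5, 285°): beam 1 = 5.0000 ≠ 3.0000 ✗
  (2.5, 1.5, 15°): beam 1 = 1.0000 ≠ 3.0000 ✗
  …
  (3.5, 5.5, 105°): r_1=3.0000, r_2=3.6235, r_3=2.8868 — all match ✓
Unique over the lattice → pose = (3.5, 5.5, 105°).

(x, y, θ) = (3.5, 5.5, 105°)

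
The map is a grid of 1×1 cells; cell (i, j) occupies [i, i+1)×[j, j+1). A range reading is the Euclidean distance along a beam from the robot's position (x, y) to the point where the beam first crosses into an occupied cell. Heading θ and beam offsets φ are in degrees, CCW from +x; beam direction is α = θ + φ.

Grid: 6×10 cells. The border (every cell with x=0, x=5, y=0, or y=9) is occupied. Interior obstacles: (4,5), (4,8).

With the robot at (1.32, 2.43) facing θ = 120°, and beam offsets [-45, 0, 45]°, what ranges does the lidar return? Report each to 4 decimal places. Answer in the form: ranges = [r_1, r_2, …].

ranges = [6.8018, 0.6400, 0.3313]

beam 1: φ=-45°, α=75°
  d=(0.2588,0.9659)  start (1,2)  tX=2.6273 tY=0.5901  stride 1/|dx|=3.8637 1/|dy|=1.0353
    cross y-line → (1,3), t=0.5901
    cross y-line → (1,4), t=1.6254
    cross x-line → (2,4), t=2.6273
    cross y-line → (2,5), t=2.6607
    cross y-line → (2,6), t=3.6959
    cross y-line → (2,7), t=4.7312
    cross y-line → (2,8), t=5.7665
    cross x-line → (3,8), t=6.4910
    cross y-line → (3,9), t=6.8018 (wall)
  → r_1 = 6.8018
beam 2: φ=0°, α=120°
  d=(-0.5000,0.8660)  start (1,2)  tX=0.6400 tY=0.6582  stride 1/|dx|=2.0000 1/|dy|=1.1547
    cross x-line → (0,2), t=0.6400 (wall)
  → r_2 = 0.6400
beam 3: φ=45°, α=165°
  d=(-0.9659,0.2588)  start (1,2)  tX=0.3313 tY=2.2023  stride 1/|dx|=1.0353 1/|dy|=3.8637
    cross x-line → (0,2), t=0.3313 (wall)
  → r_3 = 0.3313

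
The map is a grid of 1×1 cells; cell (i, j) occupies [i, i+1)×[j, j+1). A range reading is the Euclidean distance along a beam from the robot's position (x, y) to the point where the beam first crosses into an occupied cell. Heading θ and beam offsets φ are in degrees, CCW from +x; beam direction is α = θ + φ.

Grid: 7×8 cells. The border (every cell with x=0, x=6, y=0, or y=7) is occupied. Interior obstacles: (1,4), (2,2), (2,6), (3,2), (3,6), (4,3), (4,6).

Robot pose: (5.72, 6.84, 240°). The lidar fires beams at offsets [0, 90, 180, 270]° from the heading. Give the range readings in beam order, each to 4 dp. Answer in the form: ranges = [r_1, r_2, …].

ranges = [3.2793, 0.3233, 0.1848, 0.3200]

beam 1: φ=0°, α=240°
  direction (-0.5000, -0.8660); cell (5,6); t to first gridline: x 1.4400, y 0.9699 (then +2.0000 / +1.1547)
    (5,5) via y @ 0.9699
    (4,5) via x @ 1.4400
    (4,4) via y @ 2.1246
    (4,3) via y @ 3.2793  # hit
  → r_1 = 3.2793
beam 2: φ=90°, α=330°
  direction (0.8660, -0.5000); cell (5,6); t to first gridline: x 0.3233, y 1.6800 (then +1.1547 / +2.0000)
    (6,6) via x @ 0.3233  # hit
  → r_2 = 0.3233
beam 3: φ=180°, α=60°
  direction (0.5000, 0.8660); cell (5,6); t to first gridline: x 0.5600, y 0.1848 (then +2.0000 / +1.1547)
    (5,7) via y @ 0.1848  # hit
  → r_3 = 0.1848
beam 4: φ=270°, α=150°
  direction (-0.8660, 0.5000); cell (5,6); t to first gridline: x 0.8314, y 0.3200 (then +1.1547 / +2.0000)
    (5,7) via y @ 0.3200  # hit
  → r_4 = 0.3200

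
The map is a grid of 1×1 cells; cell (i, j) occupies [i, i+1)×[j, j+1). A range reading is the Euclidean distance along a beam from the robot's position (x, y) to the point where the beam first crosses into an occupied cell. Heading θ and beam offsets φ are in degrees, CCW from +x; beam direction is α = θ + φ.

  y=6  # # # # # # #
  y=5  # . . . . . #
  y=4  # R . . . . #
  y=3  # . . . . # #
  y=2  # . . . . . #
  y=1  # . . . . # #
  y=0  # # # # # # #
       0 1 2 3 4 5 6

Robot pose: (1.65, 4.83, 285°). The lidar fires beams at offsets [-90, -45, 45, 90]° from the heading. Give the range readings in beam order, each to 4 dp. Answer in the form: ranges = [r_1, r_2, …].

ranges = [0.6729, 1.3000, 5.0229, 4.5035]

beam 1: φ=-90°, α=195°
  direction (-0.9659, -0.2588); cell (1,4); t to first gridline: x 0.6729, y 3.2069 (then +1.0353 / +3.8637)
    (0,4) via x @ 0.6729  # hit
  → r_1 = 0.6729
beam 2: φ=-45°, α=240°
  direction (-0.5000, -0.8660); cell (1,4); t to first gridline: x 1.3000, y 0.9584 (then +2.0000 / +1.1547)
    (1,3) via y @ 0.9584
    (0,3) via x @ 1.3000  # hit
  → r_2 = 1.3000
beam 3: φ=45°, α=330°
  direction (0.8660, -0.5000); cell (1,4); t to first gridline: x 0.4041, y 1.6600 (then +1.1547 / +2.0000)
    (2,4) via x @ 0.4041
    (3,4) via x @ 1.5588
    (3,3) via y @ 1.6600
    (4,3) via x @ 2.7135
    (4,2) via y @ 3.6600
    (5,2) via x @ 3.8682
    (6,2) via x @ 5.0229  # hit
  → r_3 = 5.0229
beam 4: φ=90°, α=15°
  direction (0.9659, 0.2588); cell (1,4); t to first gridline: x 0.3623, y 0.6568 (then +1.0353 / +3.8637)
    (2,4) via x @ 0.3623
    (2,5) via y @ 0.6568
    (3,5) via x @ 1.3976
    (4,5) via x @ 2.4329
    (5,5) via x @ 3.4682
    (6,5) via x @ 4.5035  # hit
  → r_4 = 4.5035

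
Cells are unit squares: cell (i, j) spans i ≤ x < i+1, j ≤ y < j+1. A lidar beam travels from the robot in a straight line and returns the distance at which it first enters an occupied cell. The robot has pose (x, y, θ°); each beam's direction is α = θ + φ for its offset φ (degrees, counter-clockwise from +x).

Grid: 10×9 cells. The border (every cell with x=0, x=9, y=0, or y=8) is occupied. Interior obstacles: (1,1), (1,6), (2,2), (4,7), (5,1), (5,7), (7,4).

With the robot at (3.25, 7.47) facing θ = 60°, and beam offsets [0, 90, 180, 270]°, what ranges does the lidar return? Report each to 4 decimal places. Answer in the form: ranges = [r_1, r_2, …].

ranges = [0.6120, 1.0600, 4.5000, 0.8660]

beam 1: φ=0°, α=60°
  direction (0.5000, 0.8660); cell (3,7); t to first gridline: x 1.5000, y 0.6120 (then +2.0000 / +1.1547)
    (3,8) via y @ 0.6120  # hit
  → r_1 = 0.6120
beam 2: φ=90°, α=150°
  direction (-0.8660, 0.5000); cell (3,7); t to first gridline: x 0.2887, y 1.0600 (then +1.1547 / +2.0000)
    (2,7) via x @ 0.2887
    (2,8) via y @ 1.0600  # hit
  → r_2 = 1.0600
beam 3: φ=180°, α=240°
  direction (-0.5000, -0.8660); cell (3,7); t to first gridline: x 0.5000, y 0.5427 (then +2.0000 / +1.1547)
    (2,7) via x @ 0.5000
    (2,6) via y @ 0.5427
    (2,5) via y @ 1.6974
    (1,5) via x @ 2.5000
    (1,4) via y @ 2.8521
    (1,3) via y @ 4.0068
    (0,3) via x @ 4.5000  # hit
  → r_3 = 4.5000
beam 4: φ=270°, α=330°
  direction (0.8660, -0.5000); cell (3,7); t to first gridline: x 0.8660, y 0.9400 (then +1.1547 / +2.0000)
    (4,7) via x @ 0.8660  # hit
  → r_4 = 0.8660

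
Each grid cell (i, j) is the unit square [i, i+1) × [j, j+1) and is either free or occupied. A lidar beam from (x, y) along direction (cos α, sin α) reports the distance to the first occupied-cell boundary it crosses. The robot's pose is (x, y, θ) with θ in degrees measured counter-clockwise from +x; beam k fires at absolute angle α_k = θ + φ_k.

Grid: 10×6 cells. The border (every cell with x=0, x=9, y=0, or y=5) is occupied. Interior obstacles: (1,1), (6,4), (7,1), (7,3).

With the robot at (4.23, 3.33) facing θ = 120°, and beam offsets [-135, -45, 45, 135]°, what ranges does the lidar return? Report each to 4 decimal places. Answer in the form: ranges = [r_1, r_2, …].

ranges = [4.9383, 1.7289, 3.3439, 2.4122]

beam 1: φ=-135°, α=345°
  direction (0.9659, -0.2588); cell (4,3); t to first gridline: x 0.7972, y 1.2750 (then +1.0353 / +3.8637)
    (5,3) via x @ 0.7972
    (5,2) via y @ 1.2750
    (6,2) via x @ 1.8324
    (7,2) via x @ 2.8677
    (8,2) via x @ 3.9030
    (9,2) via x @ 4.9383  # hit
  → r_1 = 4.9383
beam 2: φ=-45°, α=75°
  direction (0.2588, 0.9659); cell (4,3); t to first gridline: x 2.9751, y 0.6936 (then +3.8637 / +1.0353)
    (4,4) via y @ 0.6936
    (4,5) via y @ 1.7289  # hit
  → r_2 = 1.7289
beam 3: φ=45°, α=165°
  direction (-0.9659, 0.2588); cell (4,3); t to first gridline: x 0.2381, y 2.5887 (then +1.0353 / +3.8637)
    (3,3) via x @ 0.2381
    (2,3) via x @ 1.2734
    (1,3) via x @ 2.3087
    (1,4) via y @ 2.5887
    (0,4) via x @ 3.3439  # hit
  → r_3 = 3.3439
beam 4: φ=135°, α=255°
  direction (-0.2588, -0.9659); cell (4,3); t to first gridline: x 0.8887, y 0.3416 (then +3.8637 / +1.0353)
    (4,2) via y @ 0.3416
    (3,2) via x @ 0.8887
    (3,1) via y @ 1.3769
    (3,0) via y @ 2.4122  # hit
  → r_4 = 2.4122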